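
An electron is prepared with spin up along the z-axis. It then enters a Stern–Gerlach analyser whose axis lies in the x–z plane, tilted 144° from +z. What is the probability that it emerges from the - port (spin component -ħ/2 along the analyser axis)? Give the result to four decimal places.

For spin-½, the probability of finding spin-up along an axis at angle θ to the initial spin direction is cos²(θ/2); spin-down is sin²(θ/2).
θ = 144°, so P = sin²(72°) ≈ 0.9045.

0.9045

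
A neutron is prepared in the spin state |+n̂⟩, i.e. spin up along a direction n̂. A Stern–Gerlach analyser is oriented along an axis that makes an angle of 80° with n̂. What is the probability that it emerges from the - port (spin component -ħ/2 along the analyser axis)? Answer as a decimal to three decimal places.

0.413

For spin-½, the probability of finding spin-up along an axis at angle θ to the initial spin direction is cos²(θ/2); spin-down is sin²(θ/2).
θ = 80°, so P = sin²(40°) ≈ 0.413.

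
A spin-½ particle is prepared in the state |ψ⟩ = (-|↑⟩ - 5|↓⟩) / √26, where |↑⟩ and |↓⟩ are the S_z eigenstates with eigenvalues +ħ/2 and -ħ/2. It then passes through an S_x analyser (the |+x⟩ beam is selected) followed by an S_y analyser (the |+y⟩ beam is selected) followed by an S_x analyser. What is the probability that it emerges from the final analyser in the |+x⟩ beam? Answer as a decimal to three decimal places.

First analyser (S_x): P(|+x⟩) = |⟨+x|ψ⟩|² = 36/52.
After stage 1 the state is |+x⟩; P(|+y⟩) = |⟨+y|+x⟩|² = 1/2.
After stage 2 the state is |+y⟩; P(|+x⟩) = |⟨+x|+y⟩|² = 1/2.
Joint probability = 36/52 × 1/2 × 1/2 = 0.173.

0.173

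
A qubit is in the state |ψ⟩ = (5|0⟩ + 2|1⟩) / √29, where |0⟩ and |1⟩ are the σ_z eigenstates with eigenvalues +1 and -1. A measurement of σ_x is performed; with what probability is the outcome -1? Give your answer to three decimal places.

|-x⟩ = (|0⟩ - |1⟩)/√2, so ⟨-x|ψ⟩ = (3) / (√2·√29).
P = |3|² / 58 = 9/58.

0.155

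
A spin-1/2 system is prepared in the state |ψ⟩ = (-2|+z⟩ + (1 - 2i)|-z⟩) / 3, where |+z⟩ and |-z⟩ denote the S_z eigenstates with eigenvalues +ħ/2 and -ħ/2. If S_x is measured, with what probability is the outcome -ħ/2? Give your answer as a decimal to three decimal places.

0.722

|-x⟩ = (|+z⟩ - |-z⟩)/√2, so ⟨-x|ψ⟩ = (-3 + 2i) / (√2·3).
P = |-3 + 2i|² / 18 = 13/18.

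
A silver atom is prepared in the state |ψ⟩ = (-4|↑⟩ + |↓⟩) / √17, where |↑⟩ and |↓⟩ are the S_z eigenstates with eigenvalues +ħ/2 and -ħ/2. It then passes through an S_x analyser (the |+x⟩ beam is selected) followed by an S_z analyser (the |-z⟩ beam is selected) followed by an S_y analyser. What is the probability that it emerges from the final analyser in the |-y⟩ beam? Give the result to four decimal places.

First analyser (S_x): P(|+x⟩) = |⟨+x|ψ⟩|² = 9/34.
After stage 1 the state is |+x⟩; P(|-z⟩) = |⟨-z|+x⟩|² = 1/2.
After stage 2 the state is |-z⟩; P(|-y⟩) = |⟨-y|-z⟩|² = 1/2.
Joint probability = 9/34 × 1/2 × 1/2 = 0.0662.

0.0662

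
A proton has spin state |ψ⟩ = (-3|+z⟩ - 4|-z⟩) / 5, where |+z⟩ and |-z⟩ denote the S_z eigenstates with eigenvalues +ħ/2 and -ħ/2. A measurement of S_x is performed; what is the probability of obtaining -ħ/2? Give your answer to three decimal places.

|-x⟩ = (|+z⟩ - |-z⟩)/√2, so ⟨-x|ψ⟩ = (1) / (√2·5).
P = |1|² / 50 = 1/50.

0.020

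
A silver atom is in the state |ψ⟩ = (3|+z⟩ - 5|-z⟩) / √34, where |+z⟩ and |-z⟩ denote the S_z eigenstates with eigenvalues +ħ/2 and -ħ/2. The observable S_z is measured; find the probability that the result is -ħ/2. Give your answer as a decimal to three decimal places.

0.735

The -ħ/2 outcome corresponds to |-z⟩. Its amplitude in |ψ⟩ is -5/√34.
P = |-5|² / 34 = 25/34.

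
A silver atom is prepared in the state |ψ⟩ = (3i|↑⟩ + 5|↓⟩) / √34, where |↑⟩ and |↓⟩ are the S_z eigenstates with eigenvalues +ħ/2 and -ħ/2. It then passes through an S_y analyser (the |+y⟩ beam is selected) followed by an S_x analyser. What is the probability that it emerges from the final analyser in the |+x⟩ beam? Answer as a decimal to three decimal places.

First analyser (S_y): P(|+y⟩) = |⟨+y|ψ⟩|² = 4/68.
After stage 1 the state is |+y⟩; P(|+x⟩) = |⟨+x|+y⟩|² = 1/2.
Joint probability = 4/68 × 1/2 = 0.029.

0.029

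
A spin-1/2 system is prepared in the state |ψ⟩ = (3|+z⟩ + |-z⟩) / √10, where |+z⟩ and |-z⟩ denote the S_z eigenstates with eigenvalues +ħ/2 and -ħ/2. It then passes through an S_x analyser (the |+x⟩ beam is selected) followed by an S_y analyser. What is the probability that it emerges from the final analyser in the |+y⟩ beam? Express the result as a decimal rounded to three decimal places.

0.400

First analyser (S_x): P(|+x⟩) = |⟨+x|ψ⟩|² = 16/20.
After stage 1 the state is |+x⟩; P(|+y⟩) = |⟨+y|+x⟩|² = 1/2.
Joint probability = 16/20 × 1/2 = 0.400.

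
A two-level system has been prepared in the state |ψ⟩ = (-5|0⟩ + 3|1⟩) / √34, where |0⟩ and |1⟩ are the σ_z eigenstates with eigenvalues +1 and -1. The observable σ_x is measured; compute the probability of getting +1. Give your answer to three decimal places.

|+x⟩ = (|0⟩ + |1⟩)/√2, so ⟨+x|ψ⟩ = (-2) / (√2·√34).
P = |-2|² / 68 = 4/68.

0.059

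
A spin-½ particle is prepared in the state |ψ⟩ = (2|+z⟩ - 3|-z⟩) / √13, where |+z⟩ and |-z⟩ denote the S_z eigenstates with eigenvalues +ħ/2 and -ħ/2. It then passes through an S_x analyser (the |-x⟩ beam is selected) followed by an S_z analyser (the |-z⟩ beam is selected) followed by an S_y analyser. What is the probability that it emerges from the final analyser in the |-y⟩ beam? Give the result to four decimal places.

First analyser (S_x): P(|-x⟩) = |⟨-x|ψ⟩|² = 25/26.
After stage 1 the state is |-x⟩; P(|-z⟩) = |⟨-z|-x⟩|² = 1/2.
After stage 2 the state is |-z⟩; P(|-y⟩) = |⟨-y|-z⟩|² = 1/2.
Joint probability = 25/26 × 1/2 × 1/2 = 0.2404.

0.2404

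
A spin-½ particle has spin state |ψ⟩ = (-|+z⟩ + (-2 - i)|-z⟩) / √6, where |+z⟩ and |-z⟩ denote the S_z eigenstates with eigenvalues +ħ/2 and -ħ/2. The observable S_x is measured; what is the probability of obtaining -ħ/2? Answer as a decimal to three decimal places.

|-x⟩ = (|+z⟩ - |-z⟩)/√2, so ⟨-x|ψ⟩ = (1 + i) / (√2·√6).
P = |1 + i|² / 12 = 2/12.

0.167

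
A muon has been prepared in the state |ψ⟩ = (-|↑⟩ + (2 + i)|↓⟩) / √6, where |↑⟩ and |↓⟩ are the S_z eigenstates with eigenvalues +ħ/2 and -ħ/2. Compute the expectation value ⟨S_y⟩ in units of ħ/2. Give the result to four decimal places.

-0.3333

⟨σ_y⟩ = 2 Im(a* b)/(|a|²+|b|²) with a = -1, b = (2 + i).
a* b = (-2 - i), so ⟨σ_y⟩ = -2/6.
⟨S_y⟩ = (ħ/2)·⟨σ_y⟩.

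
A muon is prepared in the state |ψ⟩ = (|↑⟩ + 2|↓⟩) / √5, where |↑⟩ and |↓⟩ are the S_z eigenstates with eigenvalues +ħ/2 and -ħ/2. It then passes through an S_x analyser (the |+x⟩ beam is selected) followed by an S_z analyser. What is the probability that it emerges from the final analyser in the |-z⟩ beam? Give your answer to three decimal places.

0.450

First analyser (S_x): P(|+x⟩) = |⟨+x|ψ⟩|² = 9/10.
After stage 1 the state is |+x⟩; P(|-z⟩) = |⟨-z|+x⟩|² = 1/2.
Joint probability = 9/10 × 1/2 = 0.450.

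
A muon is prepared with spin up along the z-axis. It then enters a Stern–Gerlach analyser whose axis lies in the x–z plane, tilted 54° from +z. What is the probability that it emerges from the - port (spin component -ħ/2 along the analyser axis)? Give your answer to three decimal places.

For spin-½, the probability of finding spin-up along an axis at angle θ to the initial spin direction is cos²(θ/2); spin-down is sin²(θ/2).
θ = 54°, so P = sin²(27°) ≈ 0.206.

0.206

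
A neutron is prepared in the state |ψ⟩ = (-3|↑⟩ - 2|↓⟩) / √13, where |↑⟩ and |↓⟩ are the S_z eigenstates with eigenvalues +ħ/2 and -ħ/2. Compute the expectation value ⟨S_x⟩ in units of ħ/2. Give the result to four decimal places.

⟨σ_x⟩ = 2 Re(a* b)/(|a|²+|b|²) with a = -3, b = -2.
a* b = 6, so ⟨σ_x⟩ = 12/13.
⟨S_x⟩ = (ħ/2)·⟨σ_x⟩.

0.9231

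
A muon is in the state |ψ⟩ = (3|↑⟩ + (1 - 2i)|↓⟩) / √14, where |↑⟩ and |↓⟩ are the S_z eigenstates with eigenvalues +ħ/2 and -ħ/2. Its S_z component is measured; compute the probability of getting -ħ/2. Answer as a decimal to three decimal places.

0.357

The -ħ/2 outcome corresponds to |↓⟩. Its amplitude in |ψ⟩ is (1 - 2i)/√14.
P = |1 - 2i|² / 14 = 5/14.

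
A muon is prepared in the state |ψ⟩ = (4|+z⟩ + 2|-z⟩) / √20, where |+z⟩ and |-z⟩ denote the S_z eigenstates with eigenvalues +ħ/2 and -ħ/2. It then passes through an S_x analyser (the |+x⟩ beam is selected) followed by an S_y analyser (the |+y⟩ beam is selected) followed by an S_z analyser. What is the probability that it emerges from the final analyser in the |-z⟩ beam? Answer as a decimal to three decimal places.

First analyser (S_x): P(|+x⟩) = |⟨+x|ψ⟩|² = 36/40.
After stage 1 the state is |+x⟩; P(|+y⟩) = |⟨+y|+x⟩|² = 1/2.
After stage 2 the state is |+y⟩; P(|-z⟩) = |⟨-z|+y⟩|² = 1/2.
Joint probability = 36/40 × 1/2 × 1/2 = 0.225.

0.225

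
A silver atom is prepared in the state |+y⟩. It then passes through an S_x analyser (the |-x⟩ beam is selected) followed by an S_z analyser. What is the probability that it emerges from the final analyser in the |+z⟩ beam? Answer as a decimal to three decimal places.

First analyser (S_x): from |+y⟩, P(|-x⟩) = 1/2.
After stage 1 the state is |-x⟩; P(|+z⟩) = |⟨+z|-x⟩|² = 1/2.
Joint probability = 1/2 × 1/2 = 0.250.

0.250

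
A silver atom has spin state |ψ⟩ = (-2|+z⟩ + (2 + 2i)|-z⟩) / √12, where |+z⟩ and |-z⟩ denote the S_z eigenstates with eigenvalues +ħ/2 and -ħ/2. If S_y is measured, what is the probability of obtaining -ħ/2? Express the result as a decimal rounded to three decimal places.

0.833

|-y⟩ = (|+z⟩ - i|-z⟩)/√2, so ⟨-y|ψ⟩ = (-4 + 2i) / (√2·√12).
P = |-4 + 2i|² / 24 = 20/24.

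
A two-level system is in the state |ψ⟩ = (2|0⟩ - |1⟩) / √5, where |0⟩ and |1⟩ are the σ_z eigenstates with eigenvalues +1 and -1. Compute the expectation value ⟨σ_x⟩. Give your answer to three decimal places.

-0.800

⟨σ_x⟩ = 2 Re(a* b)/(|a|²+|b|²) with a = 2, b = -1.
a* b = -2, so ⟨σ_x⟩ = -4/5.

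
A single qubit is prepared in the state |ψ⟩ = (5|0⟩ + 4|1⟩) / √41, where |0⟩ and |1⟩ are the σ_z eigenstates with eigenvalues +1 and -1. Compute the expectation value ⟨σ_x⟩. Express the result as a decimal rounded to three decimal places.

0.976

⟨σ_x⟩ = 2 Re(a* b)/(|a|²+|b|²) with a = 5, b = 4.
a* b = 20, so ⟨σ_x⟩ = 40/41.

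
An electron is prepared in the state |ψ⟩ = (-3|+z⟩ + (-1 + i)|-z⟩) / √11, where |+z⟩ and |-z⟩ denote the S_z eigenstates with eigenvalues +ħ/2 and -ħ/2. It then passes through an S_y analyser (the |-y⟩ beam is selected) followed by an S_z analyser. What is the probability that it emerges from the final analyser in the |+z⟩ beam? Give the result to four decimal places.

0.3864

First analyser (S_y): P(|-y⟩) = |⟨-y|ψ⟩|² = 17/22.
After stage 1 the state is |-y⟩; P(|+z⟩) = |⟨+z|-y⟩|² = 1/2.
Joint probability = 17/22 × 1/2 = 0.3864.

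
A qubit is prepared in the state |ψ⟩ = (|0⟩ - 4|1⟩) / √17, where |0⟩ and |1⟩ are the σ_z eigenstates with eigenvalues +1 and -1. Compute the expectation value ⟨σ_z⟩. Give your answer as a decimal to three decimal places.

⟨σ_z⟩ = |a|² - |b|² divided by |a|²+|b|², with a, b the |0⟩, |1⟩ amplitudes.
= (1 - 16)/17 = -15/17.

-0.882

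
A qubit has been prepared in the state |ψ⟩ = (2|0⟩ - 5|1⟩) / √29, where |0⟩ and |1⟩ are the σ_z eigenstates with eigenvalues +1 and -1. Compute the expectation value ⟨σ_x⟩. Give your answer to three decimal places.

⟨σ_x⟩ = 2 Re(a* b)/(|a|²+|b|²) with a = 2, b = -5.
a* b = -10, so ⟨σ_x⟩ = -20/29.

-0.690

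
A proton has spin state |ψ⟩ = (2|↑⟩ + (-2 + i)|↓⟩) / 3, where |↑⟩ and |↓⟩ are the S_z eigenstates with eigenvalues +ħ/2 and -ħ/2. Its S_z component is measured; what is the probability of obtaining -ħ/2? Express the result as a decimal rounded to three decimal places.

0.556

The -ħ/2 outcome corresponds to |↓⟩. Its amplitude in |ψ⟩ is (-2 + i)/3.
P = |-2 + i|² / 9 = 5/9.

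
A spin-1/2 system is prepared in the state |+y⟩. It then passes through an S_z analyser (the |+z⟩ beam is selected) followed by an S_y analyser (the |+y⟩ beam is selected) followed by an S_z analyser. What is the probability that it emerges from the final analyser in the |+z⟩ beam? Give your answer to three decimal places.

0.125

First analyser (S_z): from |+y⟩, P(|+z⟩) = 1/2.
After stage 1 the state is |+z⟩; P(|+y⟩) = |⟨+y|+z⟩|² = 1/2.
After stage 2 the state is |+y⟩; P(|+z⟩) = |⟨+z|+y⟩|² = 1/2.
Joint probability = 1/2 × 1/2 × 1/2 = 0.125.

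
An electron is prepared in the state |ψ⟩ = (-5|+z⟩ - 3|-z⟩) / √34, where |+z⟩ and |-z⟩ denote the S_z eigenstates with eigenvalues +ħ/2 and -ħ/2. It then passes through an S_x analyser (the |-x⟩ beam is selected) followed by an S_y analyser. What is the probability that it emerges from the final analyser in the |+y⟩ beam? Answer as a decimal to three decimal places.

First analyser (S_x): P(|-x⟩) = |⟨-x|ψ⟩|² = 4/68.
After stage 1 the state is |-x⟩; P(|+y⟩) = |⟨+y|-x⟩|² = 1/2.
Joint probability = 4/68 × 1/2 = 0.029.

0.029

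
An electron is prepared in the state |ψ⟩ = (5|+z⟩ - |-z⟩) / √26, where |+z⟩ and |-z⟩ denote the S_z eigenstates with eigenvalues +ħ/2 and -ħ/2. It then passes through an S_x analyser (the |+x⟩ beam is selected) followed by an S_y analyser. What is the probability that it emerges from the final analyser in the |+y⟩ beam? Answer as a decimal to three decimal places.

First analyser (S_x): P(|+x⟩) = |⟨+x|ψ⟩|² = 16/52.
After stage 1 the state is |+x⟩; P(|+y⟩) = |⟨+y|+x⟩|² = 1/2.
Joint probability = 16/52 × 1/2 = 0.154.

0.154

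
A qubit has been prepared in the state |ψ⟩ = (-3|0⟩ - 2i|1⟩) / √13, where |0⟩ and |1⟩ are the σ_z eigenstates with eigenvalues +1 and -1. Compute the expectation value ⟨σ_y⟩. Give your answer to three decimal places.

⟨σ_y⟩ = 2 Im(a* b)/(|a|²+|b|²) with a = -3, b = -2i.
a* b = 6i, so ⟨σ_y⟩ = 12/13.

0.923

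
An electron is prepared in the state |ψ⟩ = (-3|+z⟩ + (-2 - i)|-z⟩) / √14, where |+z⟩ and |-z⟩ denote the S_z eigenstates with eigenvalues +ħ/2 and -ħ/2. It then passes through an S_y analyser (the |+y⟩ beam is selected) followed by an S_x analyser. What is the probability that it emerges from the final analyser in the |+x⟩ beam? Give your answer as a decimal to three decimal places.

0.357

First analyser (S_y): P(|+y⟩) = |⟨+y|ψ⟩|² = 20/28.
After stage 1 the state is |+y⟩; P(|+x⟩) = |⟨+x|+y⟩|² = 1/2.
Joint probability = 20/28 × 1/2 = 0.357.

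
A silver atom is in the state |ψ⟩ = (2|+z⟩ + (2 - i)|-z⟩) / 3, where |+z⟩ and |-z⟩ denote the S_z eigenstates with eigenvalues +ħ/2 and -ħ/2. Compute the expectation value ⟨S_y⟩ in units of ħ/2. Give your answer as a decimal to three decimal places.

⟨σ_y⟩ = 2 Im(a* b)/(|a|²+|b|²) with a = 2, b = (2 - i).
a* b = (4 - 2i), so ⟨σ_y⟩ = -4/9.
⟨S_y⟩ = (ħ/2)·⟨σ_y⟩.

-0.444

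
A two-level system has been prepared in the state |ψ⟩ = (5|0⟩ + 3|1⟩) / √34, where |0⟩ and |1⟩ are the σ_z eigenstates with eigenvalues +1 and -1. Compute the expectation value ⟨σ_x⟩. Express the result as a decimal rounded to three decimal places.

0.882

⟨σ_x⟩ = 2 Re(a* b)/(|a|²+|b|²) with a = 5, b = 3.
a* b = 15, so ⟨σ_x⟩ = 30/34.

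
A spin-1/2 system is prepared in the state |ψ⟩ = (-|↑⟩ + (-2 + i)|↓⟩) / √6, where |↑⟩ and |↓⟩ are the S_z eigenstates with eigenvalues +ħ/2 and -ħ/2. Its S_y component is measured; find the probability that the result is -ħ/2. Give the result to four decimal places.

0.6667

|-y⟩ = (|↑⟩ - i|↓⟩)/√2, so ⟨-y|ψ⟩ = (-2 - 2i) / (√2·√6).
P = |-2 - 2i|² / 12 = 8/12.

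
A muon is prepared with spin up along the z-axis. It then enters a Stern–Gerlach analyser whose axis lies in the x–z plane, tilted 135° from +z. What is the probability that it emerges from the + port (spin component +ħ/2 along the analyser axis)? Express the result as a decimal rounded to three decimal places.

For spin-½, the probability of finding spin-up along an axis at angle θ to the initial spin direction is cos²(θ/2); spin-down is sin²(θ/2).
θ = 135°, so P = cos²(67.5°) ≈ 0.146.

0.146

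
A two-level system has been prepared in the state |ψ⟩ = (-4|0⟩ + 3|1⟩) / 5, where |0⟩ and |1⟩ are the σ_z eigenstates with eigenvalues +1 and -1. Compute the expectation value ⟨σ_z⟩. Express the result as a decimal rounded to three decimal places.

⟨σ_z⟩ = |a|² - |b|² divided by |a|²+|b|², with a, b the |0⟩, |1⟩ amplitudes.
= (16 - 9)/25 = 7/25.

0.280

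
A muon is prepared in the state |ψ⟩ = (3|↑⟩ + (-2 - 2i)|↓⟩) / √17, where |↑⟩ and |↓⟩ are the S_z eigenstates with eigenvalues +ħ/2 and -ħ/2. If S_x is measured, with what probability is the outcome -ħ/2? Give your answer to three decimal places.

|-x⟩ = (|↑⟩ - |↓⟩)/√2, so ⟨-x|ψ⟩ = (5 + 2i) / (√2·√17).
P = |5 + 2i|² / 34 = 29/34.

0.853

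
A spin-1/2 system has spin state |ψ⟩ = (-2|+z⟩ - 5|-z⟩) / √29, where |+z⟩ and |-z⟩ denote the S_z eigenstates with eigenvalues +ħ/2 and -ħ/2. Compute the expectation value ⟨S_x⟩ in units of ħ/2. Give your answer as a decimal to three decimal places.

⟨σ_x⟩ = 2 Re(a* b)/(|a|²+|b|²) with a = -2, b = -5.
a* b = 10, so ⟨σ_x⟩ = 20/29.
⟨S_x⟩ = (ħ/2)·⟨σ_x⟩.

0.690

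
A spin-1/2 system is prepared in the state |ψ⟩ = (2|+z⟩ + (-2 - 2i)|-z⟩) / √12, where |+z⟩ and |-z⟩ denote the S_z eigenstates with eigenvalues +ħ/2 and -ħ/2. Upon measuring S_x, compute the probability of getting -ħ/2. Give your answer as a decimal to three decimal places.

0.833

|-x⟩ = (|+z⟩ - |-z⟩)/√2, so ⟨-x|ψ⟩ = (4 + 2i) / (√2·√12).
P = |4 + 2i|² / 24 = 20/24.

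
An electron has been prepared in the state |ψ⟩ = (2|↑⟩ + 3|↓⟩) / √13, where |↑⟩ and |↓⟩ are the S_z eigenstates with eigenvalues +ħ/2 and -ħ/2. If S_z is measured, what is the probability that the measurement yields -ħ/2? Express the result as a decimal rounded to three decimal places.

0.692

The -ħ/2 outcome corresponds to |↓⟩. Its amplitude in |ψ⟩ is 3/√13.
P = |3|² / 13 = 9/13.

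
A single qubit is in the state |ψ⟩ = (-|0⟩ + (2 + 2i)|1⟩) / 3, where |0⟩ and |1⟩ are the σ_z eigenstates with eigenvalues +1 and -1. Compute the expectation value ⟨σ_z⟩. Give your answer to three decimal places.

-0.778

⟨σ_z⟩ = |a|² - |b|² divided by |a|²+|b|², with a, b the |0⟩, |1⟩ amplitudes.
= (1 - 8)/9 = -7/9.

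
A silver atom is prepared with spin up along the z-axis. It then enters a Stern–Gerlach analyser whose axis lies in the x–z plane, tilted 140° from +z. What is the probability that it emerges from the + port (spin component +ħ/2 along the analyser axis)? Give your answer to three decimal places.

0.117

For spin-½, the probability of finding spin-up along an axis at angle θ to the initial spin direction is cos²(θ/2); spin-down is sin²(θ/2).
θ = 140°, so P = cos²(70°) ≈ 0.117.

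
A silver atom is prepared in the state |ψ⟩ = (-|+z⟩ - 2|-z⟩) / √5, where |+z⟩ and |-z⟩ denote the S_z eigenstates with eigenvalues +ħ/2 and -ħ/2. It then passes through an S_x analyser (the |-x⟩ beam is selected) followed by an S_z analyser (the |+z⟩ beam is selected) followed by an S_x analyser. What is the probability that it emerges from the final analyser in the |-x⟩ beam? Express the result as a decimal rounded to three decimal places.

0.025

First analyser (S_x): P(|-x⟩) = |⟨-x|ψ⟩|² = 1/10.
After stage 1 the state is |-x⟩; P(|+z⟩) = |⟨+z|-x⟩|² = 1/2.
After stage 2 the state is |+z⟩; P(|-x⟩) = |⟨-x|+z⟩|² = 1/2.
Joint probability = 1/10 × 1/2 × 1/2 = 0.025.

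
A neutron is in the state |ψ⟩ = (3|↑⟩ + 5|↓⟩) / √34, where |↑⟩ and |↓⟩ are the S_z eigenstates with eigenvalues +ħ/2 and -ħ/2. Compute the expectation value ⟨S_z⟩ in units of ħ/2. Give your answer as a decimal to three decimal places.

⟨σ_z⟩ = |a|² - |b|² divided by |a|²+|b|², with a, b the |↑⟩, |↓⟩ amplitudes.
= (9 - 25)/34 = -16/34.
⟨S_z⟩ = (ħ/2)·⟨σ_z⟩.

-0.471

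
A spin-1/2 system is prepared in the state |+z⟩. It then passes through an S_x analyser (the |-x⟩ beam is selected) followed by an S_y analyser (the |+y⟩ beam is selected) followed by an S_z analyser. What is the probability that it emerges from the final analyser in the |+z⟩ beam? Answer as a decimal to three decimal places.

0.125

First analyser (S_x): from |+z⟩, P(|-x⟩) = 1/2.
After stage 1 the state is |-x⟩; P(|+y⟩) = |⟨+y|-x⟩|² = 1/2.
After stage 2 the state is |+y⟩; P(|+z⟩) = |⟨+z|+y⟩|² = 1/2.
Joint probability = 1/2 × 1/2 × 1/2 = 0.125.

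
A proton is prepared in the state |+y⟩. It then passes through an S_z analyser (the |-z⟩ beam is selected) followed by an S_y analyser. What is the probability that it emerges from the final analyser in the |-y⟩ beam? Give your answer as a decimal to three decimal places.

0.250

First analyser (S_z): from |+y⟩, P(|-z⟩) = 1/2.
After stage 1 the state is |-z⟩; P(|-y⟩) = |⟨-y|-z⟩|² = 1/2.
Joint probability = 1/2 × 1/2 = 0.250.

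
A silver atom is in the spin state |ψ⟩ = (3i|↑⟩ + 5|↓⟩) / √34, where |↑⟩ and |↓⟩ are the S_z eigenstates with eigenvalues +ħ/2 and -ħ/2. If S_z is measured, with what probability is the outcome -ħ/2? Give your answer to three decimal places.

0.735

The -ħ/2 outcome corresponds to |↓⟩. Its amplitude in |ψ⟩ is 5/√34.
P = |5|² / 34 = 25/34.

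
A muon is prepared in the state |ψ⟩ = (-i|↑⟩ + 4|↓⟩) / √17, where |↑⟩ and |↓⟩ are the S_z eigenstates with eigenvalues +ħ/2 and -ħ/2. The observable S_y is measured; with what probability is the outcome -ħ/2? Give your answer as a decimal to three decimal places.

|-y⟩ = (|↑⟩ - i|↓⟩)/√2, so ⟨-y|ψ⟩ = (3i) / (√2·√17).
P = |3i|² / 34 = 9/34.

0.265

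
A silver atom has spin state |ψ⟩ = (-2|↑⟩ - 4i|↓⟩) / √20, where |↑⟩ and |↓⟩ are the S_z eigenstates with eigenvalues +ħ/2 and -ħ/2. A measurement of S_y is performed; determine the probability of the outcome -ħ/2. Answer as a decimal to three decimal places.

|-y⟩ = (|↑⟩ - i|↓⟩)/√2, so ⟨-y|ψ⟩ = (2) / (√2·√20).
P = |2|² / 40 = 4/40.

0.100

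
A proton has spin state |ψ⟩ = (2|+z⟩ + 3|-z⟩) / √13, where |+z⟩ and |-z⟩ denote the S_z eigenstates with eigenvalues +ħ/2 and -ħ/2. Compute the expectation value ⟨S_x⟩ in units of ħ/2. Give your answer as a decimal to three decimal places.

0.923

⟨σ_x⟩ = 2 Re(a* b)/(|a|²+|b|²) with a = 2, b = 3.
a* b = 6, so ⟨σ_x⟩ = 12/13.
⟨S_x⟩ = (ħ/2)·⟨σ_x⟩.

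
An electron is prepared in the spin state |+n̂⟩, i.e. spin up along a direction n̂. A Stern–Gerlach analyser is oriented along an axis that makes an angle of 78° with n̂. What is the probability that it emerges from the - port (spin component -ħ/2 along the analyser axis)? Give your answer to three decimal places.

For spin-½, the probability of finding spin-up along an axis at angle θ to the initial spin direction is cos²(θ/2); spin-down is sin²(θ/2).
θ = 78°, so P = sin²(39°) ≈ 0.396.

0.396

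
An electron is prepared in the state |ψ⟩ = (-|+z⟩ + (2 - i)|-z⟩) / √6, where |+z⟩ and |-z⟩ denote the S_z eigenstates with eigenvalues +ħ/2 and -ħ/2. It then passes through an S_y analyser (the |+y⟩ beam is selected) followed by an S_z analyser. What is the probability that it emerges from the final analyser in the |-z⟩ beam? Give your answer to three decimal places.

0.333

First analyser (S_y): P(|+y⟩) = |⟨+y|ψ⟩|² = 8/12.
After stage 1 the state is |+y⟩; P(|-z⟩) = |⟨-z|+y⟩|² = 1/2.
Joint probability = 8/12 × 1/2 = 0.333.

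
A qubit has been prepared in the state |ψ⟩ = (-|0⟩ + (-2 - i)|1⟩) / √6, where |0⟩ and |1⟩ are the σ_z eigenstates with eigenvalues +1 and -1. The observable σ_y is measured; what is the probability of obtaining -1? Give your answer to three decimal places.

|-y⟩ = (|0⟩ - i|1⟩)/√2, so ⟨-y|ψ⟩ = (-2i) / (√2·√6).
P = |-2i|² / 12 = 4/12.

0.333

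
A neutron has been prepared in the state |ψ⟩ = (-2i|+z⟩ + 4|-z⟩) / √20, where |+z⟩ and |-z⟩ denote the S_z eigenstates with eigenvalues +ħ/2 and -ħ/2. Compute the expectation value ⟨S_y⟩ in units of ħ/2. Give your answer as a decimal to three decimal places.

0.800

⟨σ_y⟩ = 2 Im(a* b)/(|a|²+|b|²) with a = -2i, b = 4.
a* b = 8i, so ⟨σ_y⟩ = 16/20.
⟨S_y⟩ = (ħ/2)·⟨σ_y⟩.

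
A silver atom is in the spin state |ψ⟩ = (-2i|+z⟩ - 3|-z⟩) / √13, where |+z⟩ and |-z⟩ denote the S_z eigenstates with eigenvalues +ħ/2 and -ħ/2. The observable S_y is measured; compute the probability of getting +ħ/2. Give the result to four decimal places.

|+y⟩ = (|+z⟩ + i|-z⟩)/√2, so ⟨+y|ψ⟩ = (i) / (√2·√13).
P = |i|² / 26 = 1/26.

0.0385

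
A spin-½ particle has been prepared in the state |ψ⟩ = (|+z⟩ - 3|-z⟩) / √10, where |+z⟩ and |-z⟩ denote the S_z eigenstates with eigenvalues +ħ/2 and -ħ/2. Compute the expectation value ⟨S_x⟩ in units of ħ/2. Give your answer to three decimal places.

-0.600

⟨σ_x⟩ = 2 Re(a* b)/(|a|²+|b|²) with a = 1, b = -3.
a* b = -3, so ⟨σ_x⟩ = -6/10.
⟨S_x⟩ = (ħ/2)·⟨σ_x⟩.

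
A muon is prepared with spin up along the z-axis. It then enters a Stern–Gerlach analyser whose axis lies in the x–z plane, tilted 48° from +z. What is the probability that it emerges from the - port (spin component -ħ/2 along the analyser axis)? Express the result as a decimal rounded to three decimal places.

0.165

For spin-½, the probability of finding spin-up along an axis at angle θ to the initial spin direction is cos²(θ/2); spin-down is sin²(θ/2).
θ = 48°, so P = sin²(24°) ≈ 0.165.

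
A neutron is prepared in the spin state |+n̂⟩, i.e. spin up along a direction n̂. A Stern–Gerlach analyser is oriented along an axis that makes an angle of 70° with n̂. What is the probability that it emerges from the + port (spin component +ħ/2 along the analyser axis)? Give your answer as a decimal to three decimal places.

0.671

For spin-½, the probability of finding spin-up along an axis at angle θ to the initial spin direction is cos²(θ/2); spin-down is sin²(θ/2).
θ = 70°, so P = cos²(35°) ≈ 0.671.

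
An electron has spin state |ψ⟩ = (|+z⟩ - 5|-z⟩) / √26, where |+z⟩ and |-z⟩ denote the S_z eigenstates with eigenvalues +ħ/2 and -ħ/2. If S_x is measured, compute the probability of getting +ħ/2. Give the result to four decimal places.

|+x⟩ = (|+z⟩ + |-z⟩)/√2, so ⟨+x|ψ⟩ = (-4) / (√2·√26).
P = |-4|² / 52 = 16/52.

0.3077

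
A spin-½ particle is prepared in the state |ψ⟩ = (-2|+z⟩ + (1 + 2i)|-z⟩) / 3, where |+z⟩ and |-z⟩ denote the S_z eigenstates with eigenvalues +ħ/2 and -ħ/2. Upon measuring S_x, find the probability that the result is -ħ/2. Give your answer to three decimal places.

|-x⟩ = (|+z⟩ - |-z⟩)/√2, so ⟨-x|ψ⟩ = (-3 - 2i) / (√2·3).
P = |-3 - 2i|² / 18 = 13/18.

0.722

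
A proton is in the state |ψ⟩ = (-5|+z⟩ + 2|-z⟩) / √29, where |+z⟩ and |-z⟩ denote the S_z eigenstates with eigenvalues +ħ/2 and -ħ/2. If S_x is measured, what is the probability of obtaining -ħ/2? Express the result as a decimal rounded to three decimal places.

0.845

|-x⟩ = (|+z⟩ - |-z⟩)/√2, so ⟨-x|ψ⟩ = (-7) / (√2·√29).
P = |-7|² / 58 = 49/58.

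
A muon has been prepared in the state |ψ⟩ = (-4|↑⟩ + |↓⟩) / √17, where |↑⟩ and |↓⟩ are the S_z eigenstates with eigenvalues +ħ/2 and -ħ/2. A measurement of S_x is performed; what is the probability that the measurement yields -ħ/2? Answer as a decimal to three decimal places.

|-x⟩ = (|↑⟩ - |↓⟩)/√2, so ⟨-x|ψ⟩ = (-5) / (√2·√17).
P = |-5|² / 34 = 25/34.

0.735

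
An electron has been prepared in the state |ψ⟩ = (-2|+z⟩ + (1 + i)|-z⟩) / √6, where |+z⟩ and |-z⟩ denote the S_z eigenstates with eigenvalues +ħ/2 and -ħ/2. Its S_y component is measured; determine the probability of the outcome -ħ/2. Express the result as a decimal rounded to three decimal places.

|-y⟩ = (|+z⟩ - i|-z⟩)/√2, so ⟨-y|ψ⟩ = (-3 + i) / (√2·√6).
P = |-3 + i|² / 12 = 10/12.

0.833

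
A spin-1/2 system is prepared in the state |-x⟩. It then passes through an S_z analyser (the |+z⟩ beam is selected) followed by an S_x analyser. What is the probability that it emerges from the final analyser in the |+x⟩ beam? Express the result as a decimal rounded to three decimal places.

First analyser (S_z): from |-x⟩, P(|+z⟩) = 1/2.
After stage 1 the state is |+z⟩; P(|+x⟩) = |⟨+x|+z⟩|² = 1/2.
Joint probability = 1/2 × 1/2 = 0.250.

0.250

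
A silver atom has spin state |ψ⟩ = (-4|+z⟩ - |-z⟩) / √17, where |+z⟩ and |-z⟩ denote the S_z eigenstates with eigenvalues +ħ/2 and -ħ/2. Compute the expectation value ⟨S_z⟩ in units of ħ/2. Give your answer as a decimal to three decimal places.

⟨σ_z⟩ = |a|² - |b|² divided by |a|²+|b|², with a, b the |+z⟩, |-z⟩ amplitudes.
= (16 - 1)/17 = 15/17.
⟨S_z⟩ = (ħ/2)·⟨σ_z⟩.

0.882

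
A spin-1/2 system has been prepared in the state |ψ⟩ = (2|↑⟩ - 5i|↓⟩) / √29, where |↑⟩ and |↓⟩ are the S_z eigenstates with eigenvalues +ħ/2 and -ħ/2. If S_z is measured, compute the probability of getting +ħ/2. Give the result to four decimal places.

0.1379

The +ħ/2 outcome corresponds to |↑⟩. Its amplitude in |ψ⟩ is 2/√29.
P = |2|² / 29 = 4/29.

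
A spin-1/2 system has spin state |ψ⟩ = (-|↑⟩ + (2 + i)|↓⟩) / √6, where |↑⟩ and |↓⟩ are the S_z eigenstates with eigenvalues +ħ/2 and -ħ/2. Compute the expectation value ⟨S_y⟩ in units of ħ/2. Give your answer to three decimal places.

-0.333

⟨σ_y⟩ = 2 Im(a* b)/(|a|²+|b|²) with a = -1, b = (2 + i).
a* b = (-2 - i), so ⟨σ_y⟩ = -2/6.
⟨S_y⟩ = (ħ/2)·⟨σ_y⟩.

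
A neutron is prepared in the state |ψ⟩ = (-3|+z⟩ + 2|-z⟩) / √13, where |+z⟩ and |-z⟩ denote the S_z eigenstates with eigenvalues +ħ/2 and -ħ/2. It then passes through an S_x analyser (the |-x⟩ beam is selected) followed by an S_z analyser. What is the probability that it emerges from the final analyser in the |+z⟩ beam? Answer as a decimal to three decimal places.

First analyser (S_x): P(|-x⟩) = |⟨-x|ψ⟩|² = 25/26.
After stage 1 the state is |-x⟩; P(|+z⟩) = |⟨+z|-x⟩|² = 1/2.
Joint probability = 25/26 × 1/2 = 0.481.

0.481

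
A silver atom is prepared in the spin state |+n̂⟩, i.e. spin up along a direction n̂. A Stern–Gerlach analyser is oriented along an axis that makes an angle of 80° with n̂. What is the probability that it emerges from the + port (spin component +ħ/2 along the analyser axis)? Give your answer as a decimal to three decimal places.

0.587

For spin-½, the probability of finding spin-up along an axis at angle θ to the initial spin direction is cos²(θ/2); spin-down is sin²(θ/2).
θ = 80°, so P = cos²(40°) ≈ 0.587.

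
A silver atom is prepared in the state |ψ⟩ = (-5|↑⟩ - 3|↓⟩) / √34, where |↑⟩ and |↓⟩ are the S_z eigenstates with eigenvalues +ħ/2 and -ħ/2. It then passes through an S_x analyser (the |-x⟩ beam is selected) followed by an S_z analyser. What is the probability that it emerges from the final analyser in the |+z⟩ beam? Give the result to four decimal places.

First analyser (S_x): P(|-x⟩) = |⟨-x|ψ⟩|² = 4/68.
After stage 1 the state is |-x⟩; P(|+z⟩) = |⟨+z|-x⟩|² = 1/2.
Joint probability = 4/68 × 1/2 = 0.0294.

0.0294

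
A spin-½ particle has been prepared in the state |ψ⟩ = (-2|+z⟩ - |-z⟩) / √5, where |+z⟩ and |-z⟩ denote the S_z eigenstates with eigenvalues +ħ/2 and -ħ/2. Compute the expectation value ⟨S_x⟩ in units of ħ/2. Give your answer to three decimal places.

0.800

⟨σ_x⟩ = 2 Re(a* b)/(|a|²+|b|²) with a = -2, b = -1.
a* b = 2, so ⟨σ_x⟩ = 4/5.
⟨S_x⟩ = (ħ/2)·⟨σ_x⟩.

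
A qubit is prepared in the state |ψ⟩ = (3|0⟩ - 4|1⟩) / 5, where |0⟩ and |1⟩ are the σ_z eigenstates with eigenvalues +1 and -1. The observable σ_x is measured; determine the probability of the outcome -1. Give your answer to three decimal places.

0.980

|-x⟩ = (|0⟩ - |1⟩)/√2, so ⟨-x|ψ⟩ = (7) / (√2·5).
P = |7|² / 50 = 49/50.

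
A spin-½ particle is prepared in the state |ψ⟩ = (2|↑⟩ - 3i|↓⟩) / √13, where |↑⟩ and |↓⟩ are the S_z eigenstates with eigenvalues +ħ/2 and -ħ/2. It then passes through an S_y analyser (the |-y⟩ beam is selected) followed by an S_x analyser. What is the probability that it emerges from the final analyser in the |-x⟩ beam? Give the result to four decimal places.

First analyser (S_y): P(|-y⟩) = |⟨-y|ψ⟩|² = 25/26.
After stage 1 the state is |-y⟩; P(|-x⟩) = |⟨-x|-y⟩|² = 1/2.
Joint probability = 25/26 × 1/2 = 0.4808.

0.4808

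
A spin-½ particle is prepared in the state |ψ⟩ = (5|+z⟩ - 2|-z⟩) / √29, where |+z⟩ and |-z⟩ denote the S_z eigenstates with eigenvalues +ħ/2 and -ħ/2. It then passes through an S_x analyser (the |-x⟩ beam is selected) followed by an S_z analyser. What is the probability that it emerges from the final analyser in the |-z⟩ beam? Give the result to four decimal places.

0.4224

First analyser (S_x): P(|-x⟩) = |⟨-x|ψ⟩|² = 49/58.
After stage 1 the state is |-x⟩; P(|-z⟩) = |⟨-z|-x⟩|² = 1/2.
Joint probability = 49/58 × 1/2 = 0.4224.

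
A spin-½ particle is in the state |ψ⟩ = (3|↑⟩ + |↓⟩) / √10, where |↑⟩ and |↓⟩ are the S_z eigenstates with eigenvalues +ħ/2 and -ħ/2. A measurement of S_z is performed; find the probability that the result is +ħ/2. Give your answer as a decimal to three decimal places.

The +ħ/2 outcome corresponds to |↑⟩. Its amplitude in |ψ⟩ is 3/√10.
P = |3|² / 10 = 9/10.

0.900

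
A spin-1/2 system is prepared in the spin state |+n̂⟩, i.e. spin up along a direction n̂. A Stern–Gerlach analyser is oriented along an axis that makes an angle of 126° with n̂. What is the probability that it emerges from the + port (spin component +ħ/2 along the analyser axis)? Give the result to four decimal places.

For spin-½, the probability of finding spin-up along an axis at angle θ to the initial spin direction is cos²(θ/2); spin-down is sin²(θ/2).
θ = 126°, so P = cos²(63°) ≈ 0.2061.

0.2061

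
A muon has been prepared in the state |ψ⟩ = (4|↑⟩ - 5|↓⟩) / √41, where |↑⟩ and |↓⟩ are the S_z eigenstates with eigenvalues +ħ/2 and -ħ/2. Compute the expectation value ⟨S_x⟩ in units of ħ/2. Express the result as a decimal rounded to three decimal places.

-0.976

⟨σ_x⟩ = 2 Re(a* b)/(|a|²+|b|²) with a = 4, b = -5.
a* b = -20, so ⟨σ_x⟩ = -40/41.
⟨S_x⟩ = (ħ/2)·⟨σ_x⟩.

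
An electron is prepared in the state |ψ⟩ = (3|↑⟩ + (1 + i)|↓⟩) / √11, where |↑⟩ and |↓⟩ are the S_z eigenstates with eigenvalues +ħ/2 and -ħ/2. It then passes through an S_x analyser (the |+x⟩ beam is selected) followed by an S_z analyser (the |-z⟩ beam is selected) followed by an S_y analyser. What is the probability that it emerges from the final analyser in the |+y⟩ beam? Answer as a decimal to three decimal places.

0.193

First analyser (S_x): P(|+x⟩) = |⟨+x|ψ⟩|² = 17/22.
After stage 1 the state is |+x⟩; P(|-z⟩) = |⟨-z|+x⟩|² = 1/2.
After stage 2 the state is |-z⟩; P(|+y⟩) = |⟨+y|-z⟩|² = 1/2.
Joint probability = 17/22 × 1/2 × 1/2 = 0.193.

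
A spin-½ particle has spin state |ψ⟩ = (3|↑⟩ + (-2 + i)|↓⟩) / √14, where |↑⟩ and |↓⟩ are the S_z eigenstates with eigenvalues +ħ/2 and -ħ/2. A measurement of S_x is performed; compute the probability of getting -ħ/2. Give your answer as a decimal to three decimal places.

|-x⟩ = (|↑⟩ - |↓⟩)/√2, so ⟨-x|ψ⟩ = (5 - i) / (√2·√14).
P = |5 - i|² / 28 = 26/28.

0.929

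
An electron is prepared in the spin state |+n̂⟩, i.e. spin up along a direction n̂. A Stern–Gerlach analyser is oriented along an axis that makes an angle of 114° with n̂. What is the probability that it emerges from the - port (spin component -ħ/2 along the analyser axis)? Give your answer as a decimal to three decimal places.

For spin-½, the probability of finding spin-up along an axis at angle θ to the initial spin direction is cos²(θ/2); spin-down is sin²(θ/2).
θ = 114°, so P = sin²(57°) ≈ 0.703.

0.703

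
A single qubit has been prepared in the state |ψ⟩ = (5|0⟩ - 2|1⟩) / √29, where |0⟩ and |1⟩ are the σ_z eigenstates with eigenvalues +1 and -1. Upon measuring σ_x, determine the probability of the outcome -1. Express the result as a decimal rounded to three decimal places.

0.845

|-x⟩ = (|0⟩ - |1⟩)/√2, so ⟨-x|ψ⟩ = (7) / (√2·√29).
P = |7|² / 58 = 49/58.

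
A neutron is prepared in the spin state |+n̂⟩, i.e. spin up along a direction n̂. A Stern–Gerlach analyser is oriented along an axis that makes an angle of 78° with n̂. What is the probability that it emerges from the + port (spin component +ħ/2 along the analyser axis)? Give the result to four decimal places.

0.6040

For spin-½, the probability of finding spin-up along an axis at angle θ to the initial spin direction is cos²(θ/2); spin-down is sin²(θ/2).
θ = 78°, so P = cos²(39°) ≈ 0.6040.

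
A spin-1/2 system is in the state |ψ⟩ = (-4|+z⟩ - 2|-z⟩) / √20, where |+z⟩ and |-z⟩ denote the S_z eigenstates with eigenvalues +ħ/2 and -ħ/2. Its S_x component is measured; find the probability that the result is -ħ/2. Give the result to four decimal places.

0.1000

|-x⟩ = (|+z⟩ - |-z⟩)/√2, so ⟨-x|ψ⟩ = (-2) / (√2·√20).
P = |-2|² / 40 = 4/40.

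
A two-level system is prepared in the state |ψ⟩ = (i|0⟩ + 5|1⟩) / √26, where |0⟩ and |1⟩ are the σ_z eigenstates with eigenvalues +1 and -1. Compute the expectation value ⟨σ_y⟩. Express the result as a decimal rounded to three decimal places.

⟨σ_y⟩ = 2 Im(a* b)/(|a|²+|b|²) with a = i, b = 5.
a* b = -5i, so ⟨σ_y⟩ = -10/26.

-0.385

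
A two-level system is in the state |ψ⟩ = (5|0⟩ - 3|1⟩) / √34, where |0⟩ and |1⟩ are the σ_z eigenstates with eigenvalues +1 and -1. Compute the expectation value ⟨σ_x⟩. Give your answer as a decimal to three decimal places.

-0.882

⟨σ_x⟩ = 2 Re(a* b)/(|a|²+|b|²) with a = 5, b = -3.
a* b = -15, so ⟨σ_x⟩ = -30/34.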